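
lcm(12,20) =60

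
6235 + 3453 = 9688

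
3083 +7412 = 10495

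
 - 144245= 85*( - 1697 )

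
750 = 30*25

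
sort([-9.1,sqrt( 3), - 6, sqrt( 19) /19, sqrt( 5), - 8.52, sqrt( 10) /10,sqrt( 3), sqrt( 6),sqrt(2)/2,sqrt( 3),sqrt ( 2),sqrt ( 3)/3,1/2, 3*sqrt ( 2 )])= [ - 9.1, - 8.52,  -  6, sqrt( 19) /19, sqrt( 10 )/10, 1/2,sqrt( 3 ) /3, sqrt( 2 )/2, sqrt ( 2), sqrt ( 3),sqrt( 3), sqrt( 3 ), sqrt (5), sqrt( 6), 3*sqrt( 2 )]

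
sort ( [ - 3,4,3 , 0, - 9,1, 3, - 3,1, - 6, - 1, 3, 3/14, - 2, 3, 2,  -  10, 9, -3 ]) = [ - 10, - 9,  -  6, - 3, - 3, - 3,-2, - 1,0, 3/14  ,  1, 1, 2, 3,3, 3,3,4, 9 ] 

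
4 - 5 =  - 1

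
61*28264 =1724104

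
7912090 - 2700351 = 5211739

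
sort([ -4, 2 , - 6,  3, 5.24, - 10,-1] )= [  -  10, - 6, - 4, - 1, 2, 3, 5.24 ]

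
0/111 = 0 = 0.00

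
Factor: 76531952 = 2^4*7^1*109^1*6269^1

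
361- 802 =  - 441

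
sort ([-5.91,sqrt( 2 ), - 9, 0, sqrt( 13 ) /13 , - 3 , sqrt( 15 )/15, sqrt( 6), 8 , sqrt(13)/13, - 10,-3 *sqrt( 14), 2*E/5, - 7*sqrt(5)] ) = [ - 7*sqrt( 5 ), - 3 *sqrt( 14),  -  10, - 9, - 5.91, - 3, 0,sqrt ( 15) /15,sqrt (13)/13,sqrt ( 13 ) /13, 2*E/5,sqrt( 2 ),  sqrt( 6),8]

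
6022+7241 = 13263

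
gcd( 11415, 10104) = 3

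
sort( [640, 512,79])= [79 , 512, 640 ] 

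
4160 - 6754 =-2594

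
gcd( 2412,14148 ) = 36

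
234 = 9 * 26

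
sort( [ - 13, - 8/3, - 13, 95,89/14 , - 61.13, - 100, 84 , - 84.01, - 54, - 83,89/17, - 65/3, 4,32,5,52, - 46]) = [ - 100 , -84.01 ,  -  83,-61.13, - 54, - 46 , - 65/3, - 13, - 13,-8/3,4 , 5,89/17  ,  89/14,  32,52, 84,  95] 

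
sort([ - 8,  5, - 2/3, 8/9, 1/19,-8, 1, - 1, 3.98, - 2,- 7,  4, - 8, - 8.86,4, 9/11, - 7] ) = [ - 8.86 ,-8, - 8, - 8,- 7, - 7, - 2, - 1,-2/3,1/19,9/11,8/9  ,  1,  3.98,4,4,5] 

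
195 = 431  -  236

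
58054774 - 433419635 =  - 375364861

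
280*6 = 1680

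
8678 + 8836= 17514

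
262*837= 219294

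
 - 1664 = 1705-3369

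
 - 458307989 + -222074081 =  - 680382070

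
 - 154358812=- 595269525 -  - 440910713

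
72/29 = 72/29 = 2.48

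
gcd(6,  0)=6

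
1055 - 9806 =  - 8751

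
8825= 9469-644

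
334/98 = 167/49 = 3.41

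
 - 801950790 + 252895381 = - 549055409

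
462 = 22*21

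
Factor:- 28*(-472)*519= 6859104= 2^5*3^1*7^1*59^1*173^1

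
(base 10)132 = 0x84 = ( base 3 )11220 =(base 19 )6I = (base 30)4c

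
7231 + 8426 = 15657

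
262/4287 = 262/4287 = 0.06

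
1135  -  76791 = -75656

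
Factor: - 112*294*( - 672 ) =2^10*3^2 * 7^4 = 22127616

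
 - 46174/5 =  - 46174/5 = - 9234.80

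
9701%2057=1473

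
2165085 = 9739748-7574663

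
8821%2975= 2871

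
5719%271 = 28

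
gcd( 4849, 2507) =1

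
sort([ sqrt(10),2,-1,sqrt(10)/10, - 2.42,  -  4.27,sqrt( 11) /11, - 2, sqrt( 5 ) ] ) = [-4.27, - 2.42, - 2, - 1, sqrt(11 ) /11, sqrt(10) /10,2,sqrt( 5),sqrt( 10)]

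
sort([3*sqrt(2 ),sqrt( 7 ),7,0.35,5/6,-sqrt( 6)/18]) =[ - sqrt (6 )/18,0.35 , 5/6,sqrt( 7),3 * sqrt( 2 ),7]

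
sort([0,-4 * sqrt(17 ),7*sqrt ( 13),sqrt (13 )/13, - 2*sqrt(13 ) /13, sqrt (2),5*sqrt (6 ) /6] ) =[- 4*sqrt ( 17), - 2 * sqrt(13 )/13,0,sqrt( 13)/13 , sqrt( 2) , 5*sqrt( 6)/6,7*sqrt(13 ) ]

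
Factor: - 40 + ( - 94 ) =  - 2^1* 67^1 =- 134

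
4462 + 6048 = 10510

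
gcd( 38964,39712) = 68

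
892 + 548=1440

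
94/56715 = 94/56715 = 0.00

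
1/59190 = 1/59190 =0.00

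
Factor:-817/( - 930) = 2^( - 1)*3^( - 1) * 5^( - 1) * 19^1 * 31^(  -  1)*43^1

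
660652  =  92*7181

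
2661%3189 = 2661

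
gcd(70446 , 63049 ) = 1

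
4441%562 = 507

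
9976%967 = 306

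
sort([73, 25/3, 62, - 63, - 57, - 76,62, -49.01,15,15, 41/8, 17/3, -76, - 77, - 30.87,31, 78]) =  [- 77,-76, - 76, - 63,-57, - 49.01,-30.87, 41/8, 17/3,25/3, 15 , 15,31,62, 62, 73, 78]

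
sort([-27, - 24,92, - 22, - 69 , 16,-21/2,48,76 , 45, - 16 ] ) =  [ - 69, - 27, - 24,-22,-16, - 21/2, 16, 45, 48,76,92 ]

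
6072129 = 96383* 63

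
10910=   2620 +8290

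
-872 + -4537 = - 5409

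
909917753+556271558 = 1466189311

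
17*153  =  2601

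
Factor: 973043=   79^1*109^1*113^1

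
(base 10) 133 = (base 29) 4h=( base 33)41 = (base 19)70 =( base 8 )205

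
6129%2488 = 1153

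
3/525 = 1/175 =0.01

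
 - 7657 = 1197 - 8854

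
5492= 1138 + 4354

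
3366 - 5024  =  - 1658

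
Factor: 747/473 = 3^2*11^(-1)*43^( - 1)*83^1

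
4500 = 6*750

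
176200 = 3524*50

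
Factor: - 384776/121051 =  - 54968/17293 = - 2^3*6871^1*17293^( - 1)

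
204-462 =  - 258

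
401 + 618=1019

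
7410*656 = 4860960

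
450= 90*5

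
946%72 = 10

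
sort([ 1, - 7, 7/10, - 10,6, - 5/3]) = [-10, - 7, -5/3, 7/10, 1, 6 ] 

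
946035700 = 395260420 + 550775280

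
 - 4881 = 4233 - 9114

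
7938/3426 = 2 + 181/571 = 2.32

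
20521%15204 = 5317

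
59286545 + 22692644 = 81979189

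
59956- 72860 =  - 12904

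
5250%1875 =1500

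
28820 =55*524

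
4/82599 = 4/82599 = 0.00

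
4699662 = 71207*66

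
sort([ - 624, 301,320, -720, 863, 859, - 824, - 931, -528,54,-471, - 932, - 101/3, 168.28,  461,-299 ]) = [ - 932 , - 931, - 824, - 720, - 624, - 528, - 471, - 299, - 101/3, 54, 168.28, 301, 320, 461, 859, 863] 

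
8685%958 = 63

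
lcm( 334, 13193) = 26386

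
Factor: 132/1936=3/44 = 2^( -2)*  3^1*11^( - 1 ) 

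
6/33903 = 2/11301 = 0.00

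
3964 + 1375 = 5339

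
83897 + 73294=157191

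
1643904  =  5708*288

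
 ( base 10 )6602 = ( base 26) 9jo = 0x19ca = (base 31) 6qu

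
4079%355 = 174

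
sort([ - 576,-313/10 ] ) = [  -  576,  -  313/10]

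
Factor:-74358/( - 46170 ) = 3^2*5^ ( - 1)*17^1*19^( - 1 ) =153/95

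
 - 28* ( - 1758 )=49224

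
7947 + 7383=15330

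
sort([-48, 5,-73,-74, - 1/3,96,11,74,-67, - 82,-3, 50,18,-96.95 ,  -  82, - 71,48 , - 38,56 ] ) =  [-96.95,-82, - 82,-74,-73,- 71, - 67,-48 , - 38,-3, - 1/3, 5, 11 , 18,48, 50,56, 74, 96]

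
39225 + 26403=65628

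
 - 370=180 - 550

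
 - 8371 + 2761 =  - 5610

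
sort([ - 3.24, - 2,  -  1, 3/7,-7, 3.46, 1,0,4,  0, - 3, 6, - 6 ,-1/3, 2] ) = [ - 7, - 6, - 3.24, - 3, - 2, - 1, - 1/3 , 0, 0, 3/7,1,2,  3.46, 4,6] 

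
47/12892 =47/12892 = 0.00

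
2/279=2/279 = 0.01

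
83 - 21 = 62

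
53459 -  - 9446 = 62905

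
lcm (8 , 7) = 56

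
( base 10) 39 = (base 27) 1C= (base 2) 100111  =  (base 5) 124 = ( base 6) 103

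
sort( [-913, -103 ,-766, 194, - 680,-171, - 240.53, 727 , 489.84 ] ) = [ - 913, - 766,-680, - 240.53,-171,-103, 194,489.84 , 727 ] 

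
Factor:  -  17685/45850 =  - 2^( - 1 ) * 3^3*5^( - 1 )*7^(  -  1) = - 27/70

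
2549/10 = 2549/10 = 254.90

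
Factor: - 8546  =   - 2^1*4273^1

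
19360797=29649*653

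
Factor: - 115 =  - 5^1*23^1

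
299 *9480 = 2834520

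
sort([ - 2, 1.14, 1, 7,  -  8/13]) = [ - 2, - 8/13 , 1,1.14, 7 ] 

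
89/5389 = 89/5389 = 0.02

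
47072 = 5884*8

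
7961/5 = 1592 + 1/5 = 1592.20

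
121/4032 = 121/4032 =0.03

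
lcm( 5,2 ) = 10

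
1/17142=1/17142 = 0.00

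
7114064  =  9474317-2360253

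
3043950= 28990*105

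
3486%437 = 427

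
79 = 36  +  43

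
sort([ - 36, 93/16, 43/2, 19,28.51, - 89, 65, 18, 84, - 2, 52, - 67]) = [ - 89,-67, - 36,- 2, 93/16, 18, 19, 43/2 , 28.51, 52,65,84 ]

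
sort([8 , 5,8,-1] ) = [  -  1 , 5,8,8] 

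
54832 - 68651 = -13819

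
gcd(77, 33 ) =11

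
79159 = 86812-7653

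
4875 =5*975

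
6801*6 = 40806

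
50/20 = 5/2= 2.50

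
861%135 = 51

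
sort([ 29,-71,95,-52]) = [ - 71,-52, 29, 95] 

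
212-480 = - 268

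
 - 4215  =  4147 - 8362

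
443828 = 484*917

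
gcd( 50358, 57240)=6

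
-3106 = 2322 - 5428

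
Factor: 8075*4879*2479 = 97667456075 = 5^2*7^1*17^2*  19^1*37^1*41^1* 67^1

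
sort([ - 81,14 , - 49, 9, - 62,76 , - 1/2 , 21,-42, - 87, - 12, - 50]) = [ -87,-81,  -  62, - 50,-49, - 42,-12,  -  1/2  ,  9,  14 , 21,76 ]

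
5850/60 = 195/2 = 97.50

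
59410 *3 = 178230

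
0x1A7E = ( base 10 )6782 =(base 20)gj2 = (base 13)3119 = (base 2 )1101001111110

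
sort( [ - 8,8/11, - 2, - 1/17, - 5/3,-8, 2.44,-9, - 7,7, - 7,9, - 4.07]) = [ - 9, - 8, - 8, - 7, - 7, - 4.07, - 2, - 5/3, - 1/17,8/11,2.44,7,9]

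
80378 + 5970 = 86348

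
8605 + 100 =8705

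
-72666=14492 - 87158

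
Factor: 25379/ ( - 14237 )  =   - 23^( - 1) *41^1  =  - 41/23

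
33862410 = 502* 67455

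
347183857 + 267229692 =614413549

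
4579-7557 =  - 2978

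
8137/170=8137/170 = 47.86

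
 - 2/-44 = 1/22 =0.05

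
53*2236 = 118508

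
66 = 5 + 61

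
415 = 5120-4705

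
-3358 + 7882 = 4524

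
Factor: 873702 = 2^1 * 3^2*48539^1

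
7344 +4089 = 11433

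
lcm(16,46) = 368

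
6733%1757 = 1462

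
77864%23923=6095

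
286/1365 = 22/105 = 0.21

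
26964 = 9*2996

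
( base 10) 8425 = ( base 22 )H8L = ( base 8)20351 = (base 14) 30DB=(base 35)6up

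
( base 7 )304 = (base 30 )51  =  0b10010111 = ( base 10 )151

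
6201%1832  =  705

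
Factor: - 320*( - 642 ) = 205440  =  2^7*3^1*5^1*107^1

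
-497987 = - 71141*7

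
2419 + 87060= 89479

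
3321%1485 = 351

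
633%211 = 0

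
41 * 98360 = 4032760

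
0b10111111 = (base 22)8F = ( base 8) 277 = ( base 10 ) 191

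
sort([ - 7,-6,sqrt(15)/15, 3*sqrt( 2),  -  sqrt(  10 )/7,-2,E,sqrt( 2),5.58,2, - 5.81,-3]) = [-7, - 6,- 5.81, - 3,-2,-sqrt( 10 ) /7,sqrt( 15)/15, sqrt(2),2,E,3*sqrt(2) , 5.58]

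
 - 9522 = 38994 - 48516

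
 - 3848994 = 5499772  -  9348766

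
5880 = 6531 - 651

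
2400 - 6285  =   - 3885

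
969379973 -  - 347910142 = 1317290115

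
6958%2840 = 1278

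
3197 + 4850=8047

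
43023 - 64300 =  - 21277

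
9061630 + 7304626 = 16366256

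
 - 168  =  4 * ( - 42 )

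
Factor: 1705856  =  2^7*13327^1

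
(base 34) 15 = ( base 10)39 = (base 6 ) 103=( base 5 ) 124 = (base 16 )27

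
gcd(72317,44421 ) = 1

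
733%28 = 5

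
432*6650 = 2872800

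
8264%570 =284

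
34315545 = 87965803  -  53650258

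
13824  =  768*18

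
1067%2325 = 1067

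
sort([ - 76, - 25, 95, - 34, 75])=[ - 76, - 34, -25,75,95]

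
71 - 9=62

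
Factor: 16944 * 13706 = 232234464 = 2^5*3^1*7^1 * 11^1*89^1*353^1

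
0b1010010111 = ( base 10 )663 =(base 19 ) 1fh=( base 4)22113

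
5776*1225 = 7075600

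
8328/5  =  1665 + 3/5 = 1665.60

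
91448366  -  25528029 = 65920337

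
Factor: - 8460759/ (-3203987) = 3^1*373^1*911^(-1 ) * 3517^(-1)*7561^1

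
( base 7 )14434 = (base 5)111434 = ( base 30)4d4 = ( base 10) 3994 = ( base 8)7632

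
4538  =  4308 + 230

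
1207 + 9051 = 10258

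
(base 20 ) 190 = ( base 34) H2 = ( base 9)714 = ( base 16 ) 244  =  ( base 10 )580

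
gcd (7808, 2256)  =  16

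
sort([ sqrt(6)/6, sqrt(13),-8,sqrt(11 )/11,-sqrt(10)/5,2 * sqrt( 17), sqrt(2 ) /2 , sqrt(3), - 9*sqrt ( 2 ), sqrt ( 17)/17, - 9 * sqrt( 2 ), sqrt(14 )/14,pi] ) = [ - 9*sqrt ( 2 ),-9*sqrt(2 ) , - 8,-sqrt(10 ) /5,  sqrt( 17)/17,sqrt( 14)/14,sqrt(11 ) /11,sqrt( 6 )/6, sqrt(2)/2, sqrt( 3),pi, sqrt( 13),2*sqrt( 17 )]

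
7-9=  - 2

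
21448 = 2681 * 8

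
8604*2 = 17208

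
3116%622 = 6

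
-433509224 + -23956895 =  - 457466119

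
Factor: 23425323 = 3^1*7808441^1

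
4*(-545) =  - 2180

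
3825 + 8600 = 12425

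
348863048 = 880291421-531428373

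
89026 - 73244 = 15782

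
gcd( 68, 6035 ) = 17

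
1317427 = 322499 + 994928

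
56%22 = 12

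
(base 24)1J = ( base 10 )43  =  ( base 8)53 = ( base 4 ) 223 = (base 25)1I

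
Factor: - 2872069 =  -2872069^1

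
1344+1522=2866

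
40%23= 17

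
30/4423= 30/4423 = 0.01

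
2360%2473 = 2360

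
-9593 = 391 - 9984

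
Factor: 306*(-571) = - 174726 = -2^1*3^2*17^1*571^1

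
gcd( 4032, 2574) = 18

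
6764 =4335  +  2429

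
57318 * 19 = 1089042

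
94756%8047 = 6239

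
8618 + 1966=10584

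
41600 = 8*5200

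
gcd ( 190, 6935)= 95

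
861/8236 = 861/8236 = 0.10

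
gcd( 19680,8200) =1640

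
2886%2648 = 238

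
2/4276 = 1/2138 = 0.00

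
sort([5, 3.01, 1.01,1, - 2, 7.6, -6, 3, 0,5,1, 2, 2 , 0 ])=[- 6,- 2 , 0, 0,1,1 , 1.01, 2,2, 3,3.01, 5, 5, 7.6]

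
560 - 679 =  - 119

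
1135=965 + 170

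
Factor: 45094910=2^1*5^1*7^1 * 113^1*5701^1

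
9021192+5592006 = 14613198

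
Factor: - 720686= - 2^1*37^1 *9739^1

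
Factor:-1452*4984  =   - 7236768= -  2^5*3^1*7^1*11^2*89^1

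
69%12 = 9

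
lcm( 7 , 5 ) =35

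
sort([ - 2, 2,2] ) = [-2, 2,2]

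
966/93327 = 322/31109= 0.01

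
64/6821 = 64/6821 = 0.01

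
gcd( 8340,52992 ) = 12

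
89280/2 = 44640 = 44640.00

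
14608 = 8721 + 5887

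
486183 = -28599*(-17 )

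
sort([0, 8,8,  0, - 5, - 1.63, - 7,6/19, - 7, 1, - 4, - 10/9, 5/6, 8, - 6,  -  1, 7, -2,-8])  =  [ - 8, - 7 , - 7, - 6, - 5,  -  4, - 2, -1.63, - 10/9, - 1, 0, 0,6/19, 5/6,1,7 , 8 , 8, 8 ]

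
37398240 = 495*75552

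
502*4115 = 2065730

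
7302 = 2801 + 4501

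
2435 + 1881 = 4316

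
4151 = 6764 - 2613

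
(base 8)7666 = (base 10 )4022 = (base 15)12D2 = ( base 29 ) 4mk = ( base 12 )23b2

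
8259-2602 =5657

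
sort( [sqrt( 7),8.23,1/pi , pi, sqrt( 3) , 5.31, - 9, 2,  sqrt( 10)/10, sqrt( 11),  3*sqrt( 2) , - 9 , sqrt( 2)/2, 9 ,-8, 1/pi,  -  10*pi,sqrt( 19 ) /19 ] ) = [ - 10 *pi, -9, - 9,- 8,sqrt( 19)/19,  sqrt(10 )/10, 1/pi, 1/pi,sqrt ( 2)/2 , sqrt( 3), 2,sqrt ( 7) , pi,sqrt( 11) , 3*sqrt( 2),  5.31,8.23,9 ]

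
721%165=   61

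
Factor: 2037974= 2^1 * 1018987^1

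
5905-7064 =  - 1159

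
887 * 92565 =82105155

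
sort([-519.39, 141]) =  [-519.39, 141]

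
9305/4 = 9305/4=2326.25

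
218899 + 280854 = 499753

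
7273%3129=1015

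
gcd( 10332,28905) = 123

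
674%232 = 210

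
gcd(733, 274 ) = 1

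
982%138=16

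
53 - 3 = 50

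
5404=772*7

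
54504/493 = 54504/493 = 110.56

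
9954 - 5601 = 4353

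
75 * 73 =5475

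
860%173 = 168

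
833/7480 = 49/440= 0.11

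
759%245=24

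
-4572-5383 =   -  9955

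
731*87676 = 64091156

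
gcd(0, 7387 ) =7387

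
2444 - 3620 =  - 1176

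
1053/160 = 1053/160=   6.58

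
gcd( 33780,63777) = 3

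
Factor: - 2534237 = -2534237^1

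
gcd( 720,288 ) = 144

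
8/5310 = 4/2655 = 0.00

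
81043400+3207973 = 84251373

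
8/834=4/417= 0.01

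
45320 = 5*9064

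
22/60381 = 22/60381 = 0.00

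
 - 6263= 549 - 6812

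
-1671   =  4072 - 5743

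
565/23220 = 113/4644=0.02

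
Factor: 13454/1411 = 2^1*7^1*17^( - 1)*31^2*83^( - 1 ) 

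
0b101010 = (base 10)42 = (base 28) 1E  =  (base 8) 52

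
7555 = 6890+665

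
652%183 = 103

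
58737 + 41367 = 100104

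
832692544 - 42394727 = 790297817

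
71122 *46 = 3271612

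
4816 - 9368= - 4552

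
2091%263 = 250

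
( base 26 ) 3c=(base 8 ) 132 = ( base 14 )66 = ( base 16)5A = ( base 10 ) 90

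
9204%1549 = 1459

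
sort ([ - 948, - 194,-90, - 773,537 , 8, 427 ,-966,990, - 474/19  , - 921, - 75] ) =[ - 966,-948, - 921,-773, - 194, - 90, - 75, - 474/19, 8, 427,537, 990]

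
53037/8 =53037/8 = 6629.62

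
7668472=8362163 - 693691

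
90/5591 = 90/5591 = 0.02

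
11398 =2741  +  8657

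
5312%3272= 2040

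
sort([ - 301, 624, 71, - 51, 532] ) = [ - 301, - 51, 71  ,  532, 624 ] 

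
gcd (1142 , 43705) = 1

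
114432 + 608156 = 722588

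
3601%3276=325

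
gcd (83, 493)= 1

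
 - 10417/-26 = 400 +17/26 = 400.65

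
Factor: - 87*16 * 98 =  - 2^5*3^1*7^2 * 29^1 = - 136416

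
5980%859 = 826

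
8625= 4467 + 4158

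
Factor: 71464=2^3*8933^1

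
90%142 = 90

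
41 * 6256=256496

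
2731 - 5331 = - 2600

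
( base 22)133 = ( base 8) 1051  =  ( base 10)553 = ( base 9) 674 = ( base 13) 337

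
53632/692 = 77 +87/173 =77.50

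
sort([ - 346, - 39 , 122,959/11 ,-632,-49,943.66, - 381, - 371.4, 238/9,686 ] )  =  [-632 , - 381, - 371.4, - 346, - 49,-39,238/9,959/11, 122,686,943.66 ] 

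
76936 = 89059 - 12123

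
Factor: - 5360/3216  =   - 5/3 = - 3^( - 1)*5^1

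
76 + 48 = 124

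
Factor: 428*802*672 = 230668032= 2^8 * 3^1*7^1 * 107^1*401^1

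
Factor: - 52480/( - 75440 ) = 2^4*23^ ( - 1 ) = 16/23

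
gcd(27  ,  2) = 1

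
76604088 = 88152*869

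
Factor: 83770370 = 2^1*5^1*23^1*31^2*379^1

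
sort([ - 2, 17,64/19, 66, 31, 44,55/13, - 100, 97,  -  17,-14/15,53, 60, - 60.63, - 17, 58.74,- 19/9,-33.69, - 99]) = [ - 100,-99,-60.63,  -  33.69, - 17, - 17,  -  19/9,  -  2, - 14/15,64/19,55/13, 17,  31,44,53, 58.74,  60,66,97]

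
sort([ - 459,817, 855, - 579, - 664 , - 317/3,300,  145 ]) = [ - 664, - 579,  -  459, - 317/3,145, 300, 817, 855]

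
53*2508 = 132924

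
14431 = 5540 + 8891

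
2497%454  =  227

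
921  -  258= 663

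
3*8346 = 25038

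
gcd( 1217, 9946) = 1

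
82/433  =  82/433 = 0.19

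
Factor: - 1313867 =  - 499^1*2633^1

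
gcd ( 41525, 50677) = 11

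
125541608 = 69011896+56529712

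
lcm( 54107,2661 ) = 162321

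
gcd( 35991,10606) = 1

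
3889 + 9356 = 13245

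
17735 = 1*17735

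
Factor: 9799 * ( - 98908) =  - 2^2*41^1*79^1*239^1* 313^1  =  - 969199492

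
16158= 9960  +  6198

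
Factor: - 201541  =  -43^2*109^1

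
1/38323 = 1/38323 =0.00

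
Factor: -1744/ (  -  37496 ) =2^1*43^( - 1) = 2/43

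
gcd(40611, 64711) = 1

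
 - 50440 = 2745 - 53185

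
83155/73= 1139 + 8/73=1139.11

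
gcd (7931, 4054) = 1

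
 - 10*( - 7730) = 77300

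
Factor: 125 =5^3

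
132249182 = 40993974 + 91255208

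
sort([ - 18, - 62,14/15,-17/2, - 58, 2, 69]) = [ - 62, - 58, - 18 ,-17/2, 14/15 , 2,  69 ] 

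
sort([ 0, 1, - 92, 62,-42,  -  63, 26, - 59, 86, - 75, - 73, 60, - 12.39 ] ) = [-92, - 75, - 73, - 63 , - 59, - 42, - 12.39,0, 1, 26, 60, 62,86 ]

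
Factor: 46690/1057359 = 2^1*3^( - 1)*5^1*7^1*23^1*29^1*47^( - 1) * 7499^ ( - 1 )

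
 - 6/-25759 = 6/25759 = 0.00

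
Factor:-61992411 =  - 3^1*13^2*122273^1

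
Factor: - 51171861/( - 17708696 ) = 2^(  -  3)*3^1 * 13^1*17^( - 1 )*47^1*27917^1  *  130211^(-1)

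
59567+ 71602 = 131169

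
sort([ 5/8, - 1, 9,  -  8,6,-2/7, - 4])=[ - 8,-4, - 1, - 2/7,5/8,6,9] 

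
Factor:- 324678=-2^1*3^1 *53^1*1021^1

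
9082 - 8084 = 998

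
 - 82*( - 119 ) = 9758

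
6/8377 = 6/8377 = 0.00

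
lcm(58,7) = 406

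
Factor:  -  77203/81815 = - 5^ ( - 1)*7^1* 41^1 * 269^1*16363^ ( - 1 ) 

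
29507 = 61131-31624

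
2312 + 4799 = 7111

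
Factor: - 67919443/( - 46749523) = 59^1* 1151177^1*46749523^( - 1)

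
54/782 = 27/391  =  0.07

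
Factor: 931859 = 931859^1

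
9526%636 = 622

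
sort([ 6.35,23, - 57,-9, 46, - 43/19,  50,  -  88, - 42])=[ - 88, - 57, - 42,- 9,- 43/19,6.35,23, 46,50]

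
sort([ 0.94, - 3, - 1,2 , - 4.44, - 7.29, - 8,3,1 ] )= [-8, - 7.29 , - 4.44, - 3, - 1,0.94, 1, 2,3 ] 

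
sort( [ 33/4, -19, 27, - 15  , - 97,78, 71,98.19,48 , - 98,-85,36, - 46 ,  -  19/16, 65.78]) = [- 98, - 97,- 85, - 46 , - 19,- 15 , - 19/16,33/4, 27, 36, 48, 65.78,  71 , 78,  98.19 ]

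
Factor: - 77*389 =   -  7^1 * 11^1*389^1 = -29953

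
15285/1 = 15285 = 15285.00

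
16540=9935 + 6605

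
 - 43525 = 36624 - 80149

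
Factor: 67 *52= 2^2*13^1*67^1 =3484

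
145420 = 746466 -601046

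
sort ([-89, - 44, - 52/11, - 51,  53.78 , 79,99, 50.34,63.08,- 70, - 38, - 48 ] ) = [-89,-70, - 51,-48, - 44, - 38, - 52/11, 50.34,53.78,63.08,79,99 ]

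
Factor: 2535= 3^1*5^1 * 13^2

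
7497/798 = 9 + 15/38=9.39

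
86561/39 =86561/39=2219.51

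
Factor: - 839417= - 197^1*4261^1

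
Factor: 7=7^1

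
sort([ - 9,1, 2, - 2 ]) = [-9,-2, 1, 2]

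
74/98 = 37/49 = 0.76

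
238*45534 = 10837092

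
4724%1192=1148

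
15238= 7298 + 7940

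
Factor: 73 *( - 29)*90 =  - 2^1 * 3^2 * 5^1 * 29^1*73^1 = - 190530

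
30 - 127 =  - 97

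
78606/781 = 7146/71 = 100.65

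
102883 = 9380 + 93503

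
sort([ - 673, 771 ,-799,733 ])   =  [-799, - 673,733,771 ]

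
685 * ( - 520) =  - 356200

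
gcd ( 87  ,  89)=1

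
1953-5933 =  - 3980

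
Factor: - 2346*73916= - 173406936=- 2^3*3^1*17^2 * 23^1 * 1087^1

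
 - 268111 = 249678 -517789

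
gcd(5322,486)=6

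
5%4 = 1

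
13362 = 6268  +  7094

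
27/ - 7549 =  - 27/7549 =- 0.00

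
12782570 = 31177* 410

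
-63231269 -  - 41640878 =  - 21590391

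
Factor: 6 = 2^1*3^1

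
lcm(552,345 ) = 2760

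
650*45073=29297450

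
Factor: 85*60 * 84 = 428400=2^4*3^2*5^2*7^1*17^1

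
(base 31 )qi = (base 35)NJ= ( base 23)1CJ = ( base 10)824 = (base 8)1470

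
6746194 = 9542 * 707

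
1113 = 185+928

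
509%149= 62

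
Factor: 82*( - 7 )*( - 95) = 54530 = 2^1*5^1*7^1 * 19^1*41^1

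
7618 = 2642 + 4976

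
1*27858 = 27858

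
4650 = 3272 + 1378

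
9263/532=17 + 219/532 = 17.41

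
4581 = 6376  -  1795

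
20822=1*20822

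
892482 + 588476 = 1480958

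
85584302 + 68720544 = 154304846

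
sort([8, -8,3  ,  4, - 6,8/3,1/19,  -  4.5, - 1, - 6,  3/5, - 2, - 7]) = [ - 8 , - 7, - 6, - 6, - 4.5, - 2, - 1,1/19,3/5,8/3, 3, 4,8 ] 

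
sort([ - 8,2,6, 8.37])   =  [ - 8,  2,6, 8.37]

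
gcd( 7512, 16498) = 2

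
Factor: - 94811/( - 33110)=2^( - 1 ) *5^ ( - 1)*7^( - 1) * 11^( - 1)* 43^( - 1)*94811^1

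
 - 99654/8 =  - 49827/4 = - 12456.75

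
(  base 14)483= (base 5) 12044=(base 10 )899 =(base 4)32003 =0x383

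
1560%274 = 190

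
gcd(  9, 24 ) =3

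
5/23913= 5/23913 = 0.00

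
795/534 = 265/178 = 1.49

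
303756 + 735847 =1039603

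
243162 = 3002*81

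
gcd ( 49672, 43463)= 6209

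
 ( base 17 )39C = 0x408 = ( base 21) 273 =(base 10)1032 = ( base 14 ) 53a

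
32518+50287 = 82805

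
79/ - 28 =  - 3 + 5/28 = - 2.82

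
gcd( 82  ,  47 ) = 1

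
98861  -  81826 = 17035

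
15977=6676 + 9301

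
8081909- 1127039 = 6954870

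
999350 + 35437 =1034787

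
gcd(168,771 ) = 3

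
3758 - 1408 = 2350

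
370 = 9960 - 9590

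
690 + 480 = 1170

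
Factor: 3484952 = 2^3*435619^1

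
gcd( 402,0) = 402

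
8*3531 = 28248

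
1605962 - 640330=965632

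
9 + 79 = 88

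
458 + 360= 818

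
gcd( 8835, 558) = 93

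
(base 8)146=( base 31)39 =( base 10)102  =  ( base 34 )30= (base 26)3O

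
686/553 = 1 + 19/79 = 1.24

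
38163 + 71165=109328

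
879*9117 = 8013843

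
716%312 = 92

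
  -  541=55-596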